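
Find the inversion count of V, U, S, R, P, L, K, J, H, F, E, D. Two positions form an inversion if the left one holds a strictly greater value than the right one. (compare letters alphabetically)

66 inversions

For each element, count later entries that are smaller:
V: 11
U: 10
S: 9
R: 8
P: 7
L: 6
K: 5
J: 4
H: 3
F: 2
E: 1
D: 0
Sum: 11 + 10 + 9 + 8 + 7 + 6 + 5 + 4 + 3 + 2 + 1 + 0 = 66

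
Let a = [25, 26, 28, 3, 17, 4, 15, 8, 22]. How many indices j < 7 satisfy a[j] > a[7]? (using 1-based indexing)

4

The element at index 7 is 15.
Elements before it: 25, 26, 28, 3, 17, 4
Those larger than 15: 25, 26, 28, 17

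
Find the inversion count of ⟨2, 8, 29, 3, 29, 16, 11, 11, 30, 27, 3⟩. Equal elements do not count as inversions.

Element-by-element contributions:
2 → none → 0
8 → 3, 3 → 2
29 → 3, 16, 11, 11, 27, 3 → 6
3 → none → 0
29 → 16, 11, 11, 27, 3 → 5
16 → 11, 11, 3 → 3
11 → 3 → 1
11 → 3 → 1
30 → 27, 3 → 2
27 → 3 → 1
3 → none → 0
Sum: 0 + 2 + 6 + 0 + 5 + 3 + 1 + 1 + 2 + 1 + 0 = 21

21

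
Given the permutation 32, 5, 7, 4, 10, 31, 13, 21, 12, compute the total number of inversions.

15

For each element, count later entries that are smaller:
32: 8
5: 1
7: 1
4: 0
10: 0
31: 3
13: 1
21: 1
12: 0
Sum: 8 + 1 + 1 + 0 + 0 + 3 + 1 + 1 + 0 = 15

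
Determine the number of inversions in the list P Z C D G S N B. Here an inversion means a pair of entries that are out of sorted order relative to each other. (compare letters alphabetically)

Sweep left to right; for each value list the smaller values that follow it:
P: 5
Z: 6
C: 1
D: 1
G: 1
S: 2
N: 1
B: 0
Sum: 5 + 6 + 1 + 1 + 1 + 2 + 1 + 0 = 17

17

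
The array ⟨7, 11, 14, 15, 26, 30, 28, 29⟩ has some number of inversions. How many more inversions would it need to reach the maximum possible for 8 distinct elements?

26 inversions short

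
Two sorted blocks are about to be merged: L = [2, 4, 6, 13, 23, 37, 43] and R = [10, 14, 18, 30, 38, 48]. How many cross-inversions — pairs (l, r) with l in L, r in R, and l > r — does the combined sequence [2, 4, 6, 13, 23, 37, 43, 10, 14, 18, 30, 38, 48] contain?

13

Take each right-half value and tally the left-half values above it:
r = 10: 13, 23, 37, 43 → 4
r = 14: 23, 37, 43 → 3
r = 18: 23, 37, 43 → 3
r = 30: 37, 43 → 2
r = 38: 43 → 1
r = 48: none → 0
Cross-inversions: 4 + 3 + 3 + 2 + 1 + 0 = 13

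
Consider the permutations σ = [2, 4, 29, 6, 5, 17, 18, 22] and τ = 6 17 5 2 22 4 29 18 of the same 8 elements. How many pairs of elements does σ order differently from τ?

13

Assign each item its position (1..8) in the first ordering, then rewrite the second ordering as that position sequence:
positions: 2→1, 4→2, 29→3, 6→4, 5→5, 17→6, 18→7, 22→8
second ordering as positions: [4, 6, 5, 1, 8, 2, 3, 7]
Discordant pairs = inversions in this position sequence.
4: 1, 2, 3 → 3
6: 5, 1, 2, 3 → 4
5: 1, 2, 3 → 3
1: 0
8: 2, 3, 7 → 3
2: 0
3: 0
7: 0
Total: 3 + 4 + 3 + 0 + 3 + 0 + 0 + 0 = 13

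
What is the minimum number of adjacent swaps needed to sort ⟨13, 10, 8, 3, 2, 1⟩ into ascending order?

15

Each adjacent swap fixes exactly one inversion, so the minimum swap count equals the number of inversions.
Count inversions — for each element, later elements that are smaller:
13: 10, 8, 3, 2, 1 → 5
10: 8, 3, 2, 1 → 4
8: 3, 2, 1 → 3
3: 2, 1 → 2
2: 1 → 1
1: none → 0
Total inversions: 5 + 4 + 3 + 2 + 1 + 0 = 15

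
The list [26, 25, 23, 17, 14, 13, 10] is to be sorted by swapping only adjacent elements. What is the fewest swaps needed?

Each adjacent swap fixes exactly one inversion, so the minimum swap count equals the number of inversions.
Count inversions — for each element, later elements that are smaller:
26: 25, 23, 17, 14, 13, 10 → 6
25: 23, 17, 14, 13, 10 → 5
23: 17, 14, 13, 10 → 4
17: 14, 13, 10 → 3
14: 13, 10 → 2
13: 10 → 1
10: none → 0
Total inversions: 6 + 5 + 4 + 3 + 2 + 1 + 0 = 21

21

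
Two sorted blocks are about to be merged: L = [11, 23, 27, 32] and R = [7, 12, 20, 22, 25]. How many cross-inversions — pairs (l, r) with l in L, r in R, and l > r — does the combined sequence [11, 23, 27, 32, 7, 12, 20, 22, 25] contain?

15 split inversions

Count, for every r in R, how many entries of L exceed r:
r = 7: 11, 23, 27, 32 → 4
r = 12: 23, 27, 32 → 3
r = 20: 23, 27, 32 → 3
r = 22: 23, 27, 32 → 3
r = 25: 27, 32 → 2
Cross-inversions: 4 + 3 + 3 + 3 + 2 = 15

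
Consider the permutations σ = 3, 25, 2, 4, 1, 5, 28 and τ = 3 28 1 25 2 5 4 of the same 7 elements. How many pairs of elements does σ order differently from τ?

9

Assign each item its position (1..7) in the first ordering, then rewrite the second ordering as that position sequence:
positions: 3→1, 25→2, 2→3, 4→4, 1→5, 5→6, 28→7
second ordering as positions: [1, 7, 5, 2, 3, 6, 4]
Discordant pairs = inversions in this position sequence.
1: 0
7: 5, 2, 3, 6, 4 → 5
5: 2, 3, 4 → 3
2: 0
3: 0
6: 4 → 1
4: 0
Total: 0 + 5 + 3 + 0 + 0 + 1 + 0 = 9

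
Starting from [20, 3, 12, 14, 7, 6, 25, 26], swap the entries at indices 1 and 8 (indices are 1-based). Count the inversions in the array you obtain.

13

Positions 1 and 8 hold 20 and 26; after swapping, the array is [26, 3, 12, 14, 7, 6, 25, 20].
Count, for each position, how many later elements it exceeds:
26 → 3, 12, 14, 7, 6, 25, 20 → 7
3 → none → 0
12 → 7, 6 → 2
14 → 7, 6 → 2
7 → 6 → 1
6 → none → 0
25 → 20 → 1
20 → none → 0
Sum: 7 + 0 + 2 + 2 + 1 + 0 + 1 + 0 = 13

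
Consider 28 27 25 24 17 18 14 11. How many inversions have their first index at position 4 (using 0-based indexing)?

The element at index 4 is 17.
Elements after it: 18, 14, 11
Those smaller than 17: 14, 11

2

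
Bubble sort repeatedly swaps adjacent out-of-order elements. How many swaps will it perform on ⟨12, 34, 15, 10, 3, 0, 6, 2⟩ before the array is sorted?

The minimum number of adjacent swaps to sort an array equals its inversion count, since every such swap removes exactly one inversion.
Count inversions — for each element, later elements that are smaller:
12: 10, 3, 0, 6, 2 → 5
34: 15, 10, 3, 0, 6, 2 → 6
15: 10, 3, 0, 6, 2 → 5
10: 3, 0, 6, 2 → 4
3: 0, 2 → 2
0: none → 0
6: 2 → 1
2: none → 0
Total inversions: 5 + 6 + 5 + 4 + 2 + 0 + 1 + 0 = 23

23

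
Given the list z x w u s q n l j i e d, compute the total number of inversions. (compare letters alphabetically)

66 inversions

Count, for each position, how many later elements it exceeds:
z → x, w, u, s, q, n, l, j, i, e, d → 11
x → w, u, s, q, n, l, j, i, e, d → 10
w → u, s, q, n, l, j, i, e, d → 9
u → s, q, n, l, j, i, e, d → 8
s → q, n, l, j, i, e, d → 7
q → n, l, j, i, e, d → 6
n → l, j, i, e, d → 5
l → j, i, e, d → 4
j → i, e, d → 3
i → e, d → 2
e → d → 1
d → none → 0
Sum: 11 + 10 + 9 + 8 + 7 + 6 + 5 + 4 + 3 + 2 + 1 + 0 = 66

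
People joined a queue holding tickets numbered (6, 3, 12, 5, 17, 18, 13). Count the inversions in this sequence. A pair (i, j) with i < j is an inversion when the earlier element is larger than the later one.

5

Listing every pair i<j with a[i]>a[j] (using 1-based positions):
(1,2): 6 > 3
(1,4): 6 > 5
(3,4): 12 > 5
(5,7): 17 > 13
(6,7): 18 > 13
That's 5 pairs.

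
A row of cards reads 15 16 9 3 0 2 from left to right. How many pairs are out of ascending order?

For each element, count later entries that are smaller:
15 → 9, 3, 0, 2 → 4
16 → 9, 3, 0, 2 → 4
9 → 3, 0, 2 → 3
3 → 0, 2 → 2
0 → none → 0
2 → none → 0
Sum: 4 + 4 + 3 + 2 + 0 + 0 = 13

There are 13 inversions.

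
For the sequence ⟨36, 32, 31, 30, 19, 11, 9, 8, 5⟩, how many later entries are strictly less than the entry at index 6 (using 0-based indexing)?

The element at index 6 is 9.
Elements after it: 8, 5
Those smaller than 9: 8, 5

2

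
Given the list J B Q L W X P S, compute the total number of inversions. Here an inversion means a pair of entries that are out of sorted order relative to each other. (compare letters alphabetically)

7 out-of-order pairs

For each element, count later entries that are smaller:
J → B → 1
B → none → 0
Q → L, P → 2
L → none → 0
W → P, S → 2
X → P, S → 2
P → none → 0
S → none → 0
Sum: 1 + 0 + 2 + 0 + 2 + 2 + 0 + 0 = 7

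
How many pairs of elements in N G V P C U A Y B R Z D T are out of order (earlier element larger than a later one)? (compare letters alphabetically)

35 inversions

Element-by-element contributions:
N → G, C, A, B, D → 5
G → C, A, B, D → 4
V → P, C, U, A, B, R, D, T → 8
P → C, A, B, D → 4
C → A, B → 2
U → A, B, R, D, T → 5
A → none → 0
Y → B, R, D, T → 4
B → none → 0
R → D → 1
Z → D, T → 2
D → none → 0
T → none → 0
Sum: 5 + 4 + 8 + 4 + 2 + 5 + 0 + 4 + 0 + 1 + 2 + 0 + 0 = 35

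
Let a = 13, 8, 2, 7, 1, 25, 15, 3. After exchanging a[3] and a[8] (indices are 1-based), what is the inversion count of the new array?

Positions 3 and 8 hold 2 and 3; after swapping, the array is [13, 8, 3, 7, 1, 25, 15, 2].
For each element, count later entries that are smaller:
13 → 8, 3, 7, 1, 2 → 5
8 → 3, 7, 1, 2 → 4
3 → 1, 2 → 2
7 → 1, 2 → 2
1 → none → 0
25 → 15, 2 → 2
15 → 2 → 1
2 → none → 0
Sum: 5 + 4 + 2 + 2 + 0 + 2 + 1 + 0 = 16

16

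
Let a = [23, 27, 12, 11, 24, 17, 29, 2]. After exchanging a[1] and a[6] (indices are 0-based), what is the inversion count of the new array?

Positions 1 and 6 hold 27 and 29; after swapping, the array is [23, 29, 12, 11, 24, 17, 27, 2].
Count, for each position, how many later elements it exceeds:
23: 4
29: 6
12: 2
11: 1
24: 2
17: 1
27: 1
2: 0
Sum: 4 + 6 + 2 + 1 + 2 + 1 + 1 + 0 = 17

17 inversions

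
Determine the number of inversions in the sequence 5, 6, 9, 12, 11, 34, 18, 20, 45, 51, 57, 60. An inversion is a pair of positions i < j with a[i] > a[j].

Element-by-element contributions:
5: 0
6: 0
9: 0
12: 1
11: 0
34: 2
18: 0
20: 0
45: 0
51: 0
57: 0
60: 0
Sum: 0 + 0 + 0 + 1 + 0 + 2 + 0 + 0 + 0 + 0 + 0 + 0 = 3

3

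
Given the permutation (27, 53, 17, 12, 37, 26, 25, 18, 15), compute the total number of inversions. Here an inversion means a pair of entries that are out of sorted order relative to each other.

25

For each element, count later entries that are smaller:
27 → 17, 12, 26, 25, 18, 15 → 6
53 → 17, 12, 37, 26, 25, 18, 15 → 7
17 → 12, 15 → 2
12 → none → 0
37 → 26, 25, 18, 15 → 4
26 → 25, 18, 15 → 3
25 → 18, 15 → 2
18 → 15 → 1
15 → none → 0
Sum: 6 + 7 + 2 + 0 + 4 + 3 + 2 + 1 + 0 = 25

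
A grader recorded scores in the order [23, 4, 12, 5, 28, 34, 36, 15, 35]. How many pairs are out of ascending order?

Count, for each position, how many later elements it exceeds:
23: 4
4: 0
12: 1
5: 0
28: 1
34: 1
36: 2
15: 0
35: 0
Sum: 4 + 0 + 1 + 0 + 1 + 1 + 2 + 0 + 0 = 9

9 out-of-order pairs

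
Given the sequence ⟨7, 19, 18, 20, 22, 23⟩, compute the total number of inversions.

1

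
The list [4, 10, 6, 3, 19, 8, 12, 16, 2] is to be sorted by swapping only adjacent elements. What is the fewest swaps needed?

There are 16 swaps.

The minimum number of adjacent swaps to sort an array equals its inversion count, since every such swap removes exactly one inversion.
Count inversions — for each element, later elements that are smaller:
4: 3, 2 → 2
10: 6, 3, 8, 2 → 4
6: 3, 2 → 2
3: 2 → 1
19: 8, 12, 16, 2 → 4
8: 2 → 1
12: 2 → 1
16: 2 → 1
2: none → 0
Total inversions: 2 + 4 + 2 + 1 + 4 + 1 + 1 + 1 + 0 = 16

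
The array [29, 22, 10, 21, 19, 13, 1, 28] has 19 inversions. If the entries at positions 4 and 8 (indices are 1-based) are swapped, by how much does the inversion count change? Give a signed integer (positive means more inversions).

Positions 4 and 8 hold 21 and 28; after swapping, the array is [29, 22, 10, 28, 19, 13, 1, 21].
Element-by-element contributions:
29: 7
22: 5
10: 1
28: 4
19: 2
13: 1
1: 0
21: 0
Sum: 7 + 5 + 1 + 4 + 2 + 1 + 0 + 0 = 20
Change: 20 − 19 = +1

+1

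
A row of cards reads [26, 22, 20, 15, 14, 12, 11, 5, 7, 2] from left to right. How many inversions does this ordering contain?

Out-of-order pairs: 44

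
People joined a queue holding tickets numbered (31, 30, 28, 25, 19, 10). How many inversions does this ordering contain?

15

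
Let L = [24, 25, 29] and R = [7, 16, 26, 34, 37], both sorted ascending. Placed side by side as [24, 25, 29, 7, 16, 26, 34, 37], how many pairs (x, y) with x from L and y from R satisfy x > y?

For each element r of the right run, count left-run elements greater than r:
r = 7: 24, 25, 29 → 3
r = 16: 24, 25, 29 → 3
r = 26: 29 → 1
r = 34: none → 0
r = 37: none → 0
Cross-inversions: 3 + 3 + 1 + 0 + 0 = 7

7 cross-inversions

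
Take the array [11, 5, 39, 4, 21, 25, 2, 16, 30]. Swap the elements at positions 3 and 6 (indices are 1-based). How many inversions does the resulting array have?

Positions 3 and 6 hold 39 and 25; after swapping, the array is [11, 5, 25, 4, 21, 39, 2, 16, 30].
Count, for each position, how many later elements it exceeds:
11: 3
5: 2
25: 4
4: 1
21: 2
39: 3
2: 0
16: 0
30: 0
Sum: 3 + 2 + 4 + 1 + 2 + 3 + 0 + 0 + 0 = 15

15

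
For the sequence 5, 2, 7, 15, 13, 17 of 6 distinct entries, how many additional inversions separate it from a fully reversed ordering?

Maximum inversions for 6 distinct elements is C(6, 2) = 6·5/2 = 15.
Current inversions — for each element, count later smaller elements:
5: 1
2: 0
7: 0
15: 1
13: 0
17: 0
Current total: 1 + 0 + 0 + 1 + 0 + 0 = 2
Shortfall: 15 − 2 = 13

13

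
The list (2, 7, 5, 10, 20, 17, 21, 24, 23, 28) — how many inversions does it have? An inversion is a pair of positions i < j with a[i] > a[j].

3

Count, for each position, how many later elements it exceeds:
2 → none → 0
7 → 5 → 1
5 → none → 0
10 → none → 0
20 → 17 → 1
17 → none → 0
21 → none → 0
24 → 23 → 1
23 → none → 0
28 → none → 0
Sum: 0 + 1 + 0 + 0 + 1 + 0 + 0 + 1 + 0 + 0 = 3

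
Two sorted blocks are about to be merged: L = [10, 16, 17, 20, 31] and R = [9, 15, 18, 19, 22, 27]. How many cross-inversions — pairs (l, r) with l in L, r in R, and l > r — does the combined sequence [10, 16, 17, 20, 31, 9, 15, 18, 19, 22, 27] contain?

15

For each element r of the right run, count left-run elements greater than r:
r = 9: 10, 16, 17, 20, 31 → 5
r = 15: 16, 17, 20, 31 → 4
r = 18: 20, 31 → 2
r = 19: 20, 31 → 2
r = 22: 31 → 1
r = 27: 31 → 1
Cross-inversions: 5 + 4 + 2 + 2 + 1 + 1 = 15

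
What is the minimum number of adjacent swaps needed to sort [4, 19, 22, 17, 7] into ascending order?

Minimum adjacent swaps = number of inversions (each swap of adjacent out-of-order elements removes one inversion and no swap can remove more).
Count inversions — for each element, later elements that are smaller:
4: none → 0
19: 17, 7 → 2
22: 17, 7 → 2
17: 7 → 1
7: none → 0
Total inversions: 0 + 2 + 2 + 1 + 0 = 5

5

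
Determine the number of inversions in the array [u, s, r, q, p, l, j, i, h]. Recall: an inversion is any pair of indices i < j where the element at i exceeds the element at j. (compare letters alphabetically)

36

Count, for each position, how many later elements it exceeds:
u → s, r, q, p, l, j, i, h → 8
s → r, q, p, l, j, i, h → 7
r → q, p, l, j, i, h → 6
q → p, l, j, i, h → 5
p → l, j, i, h → 4
l → j, i, h → 3
j → i, h → 2
i → h → 1
h → none → 0
Sum: 8 + 7 + 6 + 5 + 4 + 3 + 2 + 1 + 0 = 36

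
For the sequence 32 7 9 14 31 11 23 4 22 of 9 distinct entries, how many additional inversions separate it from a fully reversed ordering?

17 inversions short

Maximum inversions for 9 distinct elements is C(9, 2) = 9·8/2 = 36.
Current inversions — for each element, count later smaller elements:
32: 8
7: 1
9: 1
14: 2
31: 4
11: 1
23: 2
4: 0
22: 0
Current total: 8 + 1 + 1 + 2 + 4 + 1 + 2 + 0 + 0 = 19
Shortfall: 36 − 19 = 17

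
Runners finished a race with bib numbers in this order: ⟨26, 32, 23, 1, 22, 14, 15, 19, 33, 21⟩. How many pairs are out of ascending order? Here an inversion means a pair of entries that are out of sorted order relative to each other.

25 inversions

Element-by-element contributions:
26 → 23, 1, 22, 14, 15, 19, 21 → 7
32 → 23, 1, 22, 14, 15, 19, 21 → 7
23 → 1, 22, 14, 15, 19, 21 → 6
1 → none → 0
22 → 14, 15, 19, 21 → 4
14 → none → 0
15 → none → 0
19 → none → 0
33 → 21 → 1
21 → none → 0
Sum: 7 + 7 + 6 + 0 + 4 + 0 + 0 + 0 + 1 + 0 = 25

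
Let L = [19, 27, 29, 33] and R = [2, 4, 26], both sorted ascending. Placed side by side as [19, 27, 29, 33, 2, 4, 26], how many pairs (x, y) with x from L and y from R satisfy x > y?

11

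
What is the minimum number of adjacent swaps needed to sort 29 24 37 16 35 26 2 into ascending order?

Swaps: 14

Minimum adjacent swaps = number of inversions (each swap of adjacent out-of-order elements removes one inversion and no swap can remove more).
Count inversions — for each element, later elements that are smaller:
29: 24, 16, 26, 2 → 4
24: 16, 2 → 2
37: 16, 35, 26, 2 → 4
16: 2 → 1
35: 26, 2 → 2
26: 2 → 1
2: none → 0
Total inversions: 4 + 2 + 4 + 1 + 2 + 1 + 0 = 14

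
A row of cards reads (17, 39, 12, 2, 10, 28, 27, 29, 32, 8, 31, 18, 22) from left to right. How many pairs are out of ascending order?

35

Element-by-element contributions:
17: 4
39: 11
12: 3
2: 0
10: 1
28: 4
27: 3
29: 3
32: 4
8: 0
31: 2
18: 0
22: 0
Sum: 4 + 11 + 3 + 0 + 1 + 4 + 3 + 3 + 4 + 0 + 2 + 0 + 0 = 35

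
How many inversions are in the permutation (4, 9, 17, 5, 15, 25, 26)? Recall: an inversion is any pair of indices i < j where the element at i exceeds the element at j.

Out-of-order index pairs (0-indexed):
(1,3): 9 > 5
(2,3): 17 > 5
(2,4): 17 > 15
That's 3 pairs.

3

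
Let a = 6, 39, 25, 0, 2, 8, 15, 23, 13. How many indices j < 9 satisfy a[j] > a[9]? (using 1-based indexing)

The element at index 9 is 13.
Elements before it: 6, 39, 25, 0, 2, 8, 15, 23
Those larger than 13: 39, 25, 15, 23

4 such elements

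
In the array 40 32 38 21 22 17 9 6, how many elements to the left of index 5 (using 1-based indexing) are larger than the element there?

The element at index 5 is 22.
Elements before it: 40, 32, 38, 21
Those larger than 22: 40, 32, 38

3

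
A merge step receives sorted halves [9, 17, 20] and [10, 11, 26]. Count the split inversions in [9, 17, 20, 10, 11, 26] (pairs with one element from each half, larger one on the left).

4

Count, for every r in R, how many entries of L exceed r:
r = 10: 17, 20 → 2
r = 11: 17, 20 → 2
r = 26: none → 0
Cross-inversions: 2 + 2 + 0 = 4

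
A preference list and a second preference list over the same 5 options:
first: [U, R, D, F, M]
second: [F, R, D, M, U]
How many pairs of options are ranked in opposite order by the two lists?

Assign each item its position (1..5) in the first ordering, then rewrite the second ordering as that position sequence:
positions: U→1, R→2, D→3, F→4, M→5
second ordering as positions: [4, 2, 3, 5, 1]
Discordant pairs = inversions in this position sequence.
4: 2, 3, 1 → 3
2: 1 → 1
3: 1 → 1
5: 1 → 1
1: 0
Total: 3 + 1 + 1 + 1 + 0 = 6

6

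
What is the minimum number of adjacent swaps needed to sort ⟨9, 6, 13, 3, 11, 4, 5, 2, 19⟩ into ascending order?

There are 20 adjacent swaps.

The minimum number of adjacent swaps to sort an array equals its inversion count, since every such swap removes exactly one inversion.
Count inversions — for each element, later elements that are smaller:
9: 6, 3, 4, 5, 2 → 5
6: 3, 4, 5, 2 → 4
13: 3, 11, 4, 5, 2 → 5
3: 2 → 1
11: 4, 5, 2 → 3
4: 2 → 1
5: 2 → 1
2: none → 0
19: none → 0
Total inversions: 5 + 4 + 5 + 1 + 3 + 1 + 1 + 0 + 0 = 20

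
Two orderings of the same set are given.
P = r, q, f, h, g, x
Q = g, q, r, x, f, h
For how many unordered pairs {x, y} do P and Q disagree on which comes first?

Assign each item its position (1..6) in the first ordering, then rewrite the second ordering as that position sequence:
positions: r→1, q→2, f→3, h→4, g→5, x→6
second ordering as positions: [5, 2, 1, 6, 3, 4]
Discordant pairs = inversions in this position sequence.
5: 2, 1, 3, 4 → 4
2: 1 → 1
1: 0
6: 3, 4 → 2
3: 0
4: 0
Total: 4 + 1 + 0 + 2 + 0 + 0 = 7

There are 7 disagreeing pairs.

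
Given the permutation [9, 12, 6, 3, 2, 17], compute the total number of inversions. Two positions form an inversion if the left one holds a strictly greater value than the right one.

Out-of-order index pairs (0-indexed):
(0,2): 9 > 6
(0,3): 9 > 3
(0,4): 9 > 2
(1,2): 12 > 6
(1,3): 12 > 3
(1,4): 12 > 2
(2,3): 6 > 3
(2,4): 6 > 2
(3,4): 3 > 2
That's 9 pairs.

9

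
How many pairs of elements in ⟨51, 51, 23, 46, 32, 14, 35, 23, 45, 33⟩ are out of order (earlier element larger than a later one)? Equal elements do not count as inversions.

28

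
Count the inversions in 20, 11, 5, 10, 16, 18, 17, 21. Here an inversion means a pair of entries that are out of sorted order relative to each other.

Count, for each position, how many later elements it exceeds:
20 → 11, 5, 10, 16, 18, 17 → 6
11 → 5, 10 → 2
5 → none → 0
10 → none → 0
16 → none → 0
18 → 17 → 1
17 → none → 0
21 → none → 0
Sum: 6 + 2 + 0 + 0 + 0 + 1 + 0 + 0 = 9

9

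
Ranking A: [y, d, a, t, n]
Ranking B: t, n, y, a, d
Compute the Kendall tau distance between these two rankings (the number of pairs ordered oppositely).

Assign each item its position (1..5) in the first ordering, then rewrite the second ordering as that position sequence:
positions: y→1, d→2, a→3, t→4, n→5
second ordering as positions: [4, 5, 1, 3, 2]
Discordant pairs = inversions in this position sequence.
4: 1, 3, 2 → 3
5: 1, 3, 2 → 3
1: 0
3: 2 → 1
2: 0
Total: 3 + 3 + 0 + 1 + 0 = 7

7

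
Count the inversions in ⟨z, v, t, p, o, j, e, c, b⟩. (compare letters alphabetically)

36 inversions

For each element, count later entries that are smaller:
z → v, t, p, o, j, e, c, b → 8
v → t, p, o, j, e, c, b → 7
t → p, o, j, e, c, b → 6
p → o, j, e, c, b → 5
o → j, e, c, b → 4
j → e, c, b → 3
e → c, b → 2
c → b → 1
b → none → 0
Sum: 8 + 7 + 6 + 5 + 4 + 3 + 2 + 1 + 0 = 36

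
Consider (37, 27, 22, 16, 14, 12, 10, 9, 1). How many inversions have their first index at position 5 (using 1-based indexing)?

4 such elements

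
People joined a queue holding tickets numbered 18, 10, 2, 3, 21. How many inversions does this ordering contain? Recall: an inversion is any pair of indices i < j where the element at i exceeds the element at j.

5

Listing every pair i<j with a[i]>a[j] (using 0-based positions):
(0,1): 18 > 10
(0,2): 18 > 2
(0,3): 18 > 3
(1,2): 10 > 2
(1,3): 10 > 3
That's 5 pairs.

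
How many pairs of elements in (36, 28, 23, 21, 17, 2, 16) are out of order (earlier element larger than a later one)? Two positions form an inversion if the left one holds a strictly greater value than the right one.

20 out-of-order pairs

Element-by-element contributions:
36 → 28, 23, 21, 17, 2, 16 → 6
28 → 23, 21, 17, 2, 16 → 5
23 → 21, 17, 2, 16 → 4
21 → 17, 2, 16 → 3
17 → 2, 16 → 2
2 → none → 0
16 → none → 0
Sum: 6 + 5 + 4 + 3 + 2 + 0 + 0 = 20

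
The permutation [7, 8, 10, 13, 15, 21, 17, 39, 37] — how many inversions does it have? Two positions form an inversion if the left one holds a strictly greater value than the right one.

For each element, count later entries that are smaller:
7: 0
8: 0
10: 0
13: 0
15: 0
21: 1
17: 0
39: 1
37: 0
Sum: 0 + 0 + 0 + 0 + 0 + 1 + 0 + 1 + 0 = 2

Out-of-order pairs: 2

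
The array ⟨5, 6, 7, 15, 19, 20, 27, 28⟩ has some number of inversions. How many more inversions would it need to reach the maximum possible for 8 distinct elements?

28 inversions short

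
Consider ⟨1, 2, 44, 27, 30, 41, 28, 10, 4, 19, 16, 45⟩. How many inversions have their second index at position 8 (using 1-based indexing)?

The element at index 8 is 10.
Elements before it: 1, 2, 44, 27, 30, 41, 28
Those larger than 10: 44, 27, 30, 41, 28

5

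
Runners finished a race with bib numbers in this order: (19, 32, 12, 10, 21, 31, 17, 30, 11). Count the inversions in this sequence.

There are 20 out-of-order pairs.

For each element, count later entries that are smaller:
19 → 12, 10, 17, 11 → 4
32 → 12, 10, 21, 31, 17, 30, 11 → 7
12 → 10, 11 → 2
10 → none → 0
21 → 17, 11 → 2
31 → 17, 30, 11 → 3
17 → 11 → 1
30 → 11 → 1
11 → none → 0
Sum: 4 + 7 + 2 + 0 + 2 + 3 + 1 + 1 + 0 = 20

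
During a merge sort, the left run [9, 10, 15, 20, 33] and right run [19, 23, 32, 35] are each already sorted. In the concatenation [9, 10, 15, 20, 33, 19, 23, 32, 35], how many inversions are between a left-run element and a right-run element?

4

Count, for every r in R, how many entries of L exceed r:
r = 19: 20, 33 → 2
r = 23: 33 → 1
r = 32: 33 → 1
r = 35: none → 0
Cross-inversions: 2 + 1 + 1 + 0 = 4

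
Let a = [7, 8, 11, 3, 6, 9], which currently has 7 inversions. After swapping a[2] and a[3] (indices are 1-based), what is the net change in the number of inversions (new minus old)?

+1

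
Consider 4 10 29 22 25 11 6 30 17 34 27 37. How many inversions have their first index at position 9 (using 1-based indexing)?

0

The element at index 9 is 17.
Elements after it: 34, 27, 37
None of them are smaller than 17.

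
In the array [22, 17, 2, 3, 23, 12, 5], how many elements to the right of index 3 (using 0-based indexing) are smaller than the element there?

0

The element at index 3 is 3.
Elements after it: 23, 12, 5
None of them are smaller than 3.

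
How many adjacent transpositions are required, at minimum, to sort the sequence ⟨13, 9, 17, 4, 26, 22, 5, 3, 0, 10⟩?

29

Each adjacent swap fixes exactly one inversion, so the minimum swap count equals the number of inversions.
Count inversions — for each element, later elements that are smaller:
13: 9, 4, 5, 3, 0, 10 → 6
9: 4, 5, 3, 0 → 4
17: 4, 5, 3, 0, 10 → 5
4: 3, 0 → 2
26: 22, 5, 3, 0, 10 → 5
22: 5, 3, 0, 10 → 4
5: 3, 0 → 2
3: 0 → 1
0: none → 0
10: none → 0
Total inversions: 6 + 4 + 5 + 2 + 5 + 4 + 2 + 1 + 0 + 0 = 29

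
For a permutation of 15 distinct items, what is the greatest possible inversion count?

105 inversions

The maximum occurs when the array is in strictly decreasing order: every one of the C(15, 2) pairs is inverted.
C(15, 2) = 15·14/2 = 105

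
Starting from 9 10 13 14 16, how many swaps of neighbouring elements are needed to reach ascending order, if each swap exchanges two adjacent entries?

0 adjacent swaps

Minimum adjacent swaps = number of inversions (each swap of adjacent out-of-order elements removes one inversion and no swap can remove more).
Count inversions — for each element, later elements that are smaller:
9: none → 0
10: none → 0
13: none → 0
14: none → 0
16: none → 0
Total inversions: 0 + 0 + 0 + 0 + 0 = 0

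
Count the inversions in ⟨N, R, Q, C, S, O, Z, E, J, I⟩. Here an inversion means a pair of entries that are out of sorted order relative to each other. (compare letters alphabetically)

Element-by-element contributions:
N → C, E, J, I → 4
R → Q, C, O, E, J, I → 6
Q → C, O, E, J, I → 5
C → none → 0
S → O, E, J, I → 4
O → E, J, I → 3
Z → E, J, I → 3
E → none → 0
J → I → 1
I → none → 0
Sum: 4 + 6 + 5 + 0 + 4 + 3 + 3 + 0 + 1 + 0 = 26

Inversions: 26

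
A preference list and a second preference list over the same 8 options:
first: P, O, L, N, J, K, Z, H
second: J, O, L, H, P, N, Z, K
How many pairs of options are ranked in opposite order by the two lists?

11

Assign each item its position (1..8) in the first ordering, then rewrite the second ordering as that position sequence:
positions: P→1, O→2, L→3, N→4, J→5, K→6, Z→7, H→8
second ordering as positions: [5, 2, 3, 8, 1, 4, 7, 6]
Discordant pairs = inversions in this position sequence.
5: 2, 3, 1, 4 → 4
2: 1 → 1
3: 1 → 1
8: 1, 4, 7, 6 → 4
1: 0
4: 0
7: 6 → 1
6: 0
Total: 4 + 1 + 1 + 4 + 0 + 0 + 1 + 0 = 11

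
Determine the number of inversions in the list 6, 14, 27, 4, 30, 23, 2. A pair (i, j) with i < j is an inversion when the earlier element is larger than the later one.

Count, for each position, how many later elements it exceeds:
6 → 4, 2 → 2
14 → 4, 2 → 2
27 → 4, 23, 2 → 3
4 → 2 → 1
30 → 23, 2 → 2
23 → 2 → 1
2 → none → 0
Sum: 2 + 2 + 3 + 1 + 2 + 1 + 0 = 11

11 out-of-order pairs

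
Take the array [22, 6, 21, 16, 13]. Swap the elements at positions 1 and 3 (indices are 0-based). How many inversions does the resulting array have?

Positions 1 and 3 hold 6 and 16; after swapping, the array is [22, 16, 21, 6, 13].
Element-by-element contributions:
22 → 16, 21, 6, 13 → 4
16 → 6, 13 → 2
21 → 6, 13 → 2
6 → none → 0
13 → none → 0
Sum: 4 + 2 + 2 + 0 + 0 = 8

8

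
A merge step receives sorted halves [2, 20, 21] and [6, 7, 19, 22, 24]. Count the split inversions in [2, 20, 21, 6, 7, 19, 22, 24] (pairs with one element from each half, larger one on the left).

For each element r of the right run, count left-run elements greater than r:
r = 6: 20, 21 → 2
r = 7: 20, 21 → 2
r = 19: 20, 21 → 2
r = 22: none → 0
r = 24: none → 0
Cross-inversions: 2 + 2 + 2 + 0 + 0 = 6

6 cross-inversions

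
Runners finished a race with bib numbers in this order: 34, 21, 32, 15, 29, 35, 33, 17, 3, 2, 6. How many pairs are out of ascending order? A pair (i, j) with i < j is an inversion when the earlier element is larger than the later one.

40

Element-by-element contributions:
34: 9
21: 5
32: 6
15: 3
29: 4
35: 5
33: 4
17: 3
3: 1
2: 0
6: 0
Sum: 9 + 5 + 6 + 3 + 4 + 5 + 4 + 3 + 1 + 0 + 0 = 40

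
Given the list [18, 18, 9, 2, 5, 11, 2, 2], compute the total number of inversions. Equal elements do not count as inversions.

20

For each element, count later entries that are smaller:
18 → 9, 2, 5, 11, 2, 2 → 6
18 → 9, 2, 5, 11, 2, 2 → 6
9 → 2, 5, 2, 2 → 4
2 → none → 0
5 → 2, 2 → 2
11 → 2, 2 → 2
2 → none → 0
2 → none → 0
Sum: 6 + 6 + 4 + 0 + 2 + 2 + 0 + 0 = 20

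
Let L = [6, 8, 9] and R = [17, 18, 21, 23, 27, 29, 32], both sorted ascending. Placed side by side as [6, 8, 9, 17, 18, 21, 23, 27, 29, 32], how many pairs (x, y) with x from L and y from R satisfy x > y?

Take each right-half value and tally the left-half values above it:
r = 17: none → 0
r = 18: none → 0
r = 21: none → 0
r = 23: none → 0
r = 27: none → 0
r = 29: none → 0
r = 32: none → 0
Cross-inversions: 0 + 0 + 0 + 0 + 0 + 0 + 0 = 0

0 split inversions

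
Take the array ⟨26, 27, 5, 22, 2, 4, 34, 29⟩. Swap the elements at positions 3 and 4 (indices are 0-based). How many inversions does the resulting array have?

Positions 3 and 4 hold 22 and 2; after swapping, the array is [26, 27, 5, 2, 22, 4, 34, 29].
For each element, count later entries that are smaller:
26: 4
27: 4
5: 2
2: 0
22: 1
4: 0
34: 1
29: 0
Sum: 4 + 4 + 2 + 0 + 1 + 0 + 1 + 0 = 12

Inversions: 12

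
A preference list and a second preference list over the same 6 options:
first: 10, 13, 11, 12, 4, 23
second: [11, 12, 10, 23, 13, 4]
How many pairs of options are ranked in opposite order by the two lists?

6

Assign each item its position (1..6) in the first ordering, then rewrite the second ordering as that position sequence:
positions: 10→1, 13→2, 11→3, 12→4, 4→5, 23→6
second ordering as positions: [3, 4, 1, 6, 2, 5]
Discordant pairs = inversions in this position sequence.
3: 1, 2 → 2
4: 1, 2 → 2
1: 0
6: 2, 5 → 2
2: 0
5: 0
Total: 2 + 2 + 0 + 2 + 0 + 0 = 6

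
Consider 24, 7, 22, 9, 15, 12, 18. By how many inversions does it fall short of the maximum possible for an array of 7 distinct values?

10

Maximum inversions for 7 distinct elements is C(7, 2) = 7·6/2 = 21.
Current inversions — for each element, count later smaller elements:
24: 6
7: 0
22: 4
9: 0
15: 1
12: 0
18: 0
Current total: 6 + 0 + 4 + 0 + 1 + 0 + 0 = 11
Shortfall: 21 − 11 = 10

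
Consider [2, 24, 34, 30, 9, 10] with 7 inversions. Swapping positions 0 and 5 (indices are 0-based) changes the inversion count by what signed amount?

+3

Positions 0 and 5 hold 2 and 10; after swapping, the array is [10, 24, 34, 30, 9, 2].
For each element, count later entries that are smaller:
10: 2
24: 2
34: 3
30: 2
9: 1
2: 0
Sum: 2 + 2 + 3 + 2 + 1 + 0 = 10
Change: 10 − 7 = +3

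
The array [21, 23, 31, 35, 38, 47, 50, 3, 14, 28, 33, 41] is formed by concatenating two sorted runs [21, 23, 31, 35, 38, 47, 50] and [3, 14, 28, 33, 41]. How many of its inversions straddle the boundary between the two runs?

Take each right-half value and tally the left-half values above it:
r = 3: 21, 23, 31, 35, 38, 47, 50 → 7
r = 14: 21, 23, 31, 35, 38, 47, 50 → 7
r = 28: 31, 35, 38, 47, 50 → 5
r = 33: 35, 38, 47, 50 → 4
r = 41: 47, 50 → 2
Cross-inversions: 7 + 7 + 5 + 4 + 2 = 25

Split inversions: 25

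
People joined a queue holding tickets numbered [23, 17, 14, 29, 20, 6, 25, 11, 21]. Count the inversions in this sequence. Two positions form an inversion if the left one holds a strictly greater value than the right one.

20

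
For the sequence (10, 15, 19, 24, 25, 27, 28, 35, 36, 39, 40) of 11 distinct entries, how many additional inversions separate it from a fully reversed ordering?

55

Maximum inversions for 11 distinct elements is C(11, 2) = 11·10/2 = 55.
Current inversions — for each element, count later smaller elements:
10: 0
15: 0
19: 0
24: 0
25: 0
27: 0
28: 0
35: 0
36: 0
39: 0
40: 0
Current total: 0 + 0 + 0 + 0 + 0 + 0 + 0 + 0 + 0 + 0 + 0 = 0
Shortfall: 55 − 0 = 55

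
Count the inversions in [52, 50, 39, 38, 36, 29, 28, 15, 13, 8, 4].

Count, for each position, how many later elements it exceeds:
52 → 50, 39, 38, 36, 29, 28, 15, 13, 8, 4 → 10
50 → 39, 38, 36, 29, 28, 15, 13, 8, 4 → 9
39 → 38, 36, 29, 28, 15, 13, 8, 4 → 8
38 → 36, 29, 28, 15, 13, 8, 4 → 7
36 → 29, 28, 15, 13, 8, 4 → 6
29 → 28, 15, 13, 8, 4 → 5
28 → 15, 13, 8, 4 → 4
15 → 13, 8, 4 → 3
13 → 8, 4 → 2
8 → 4 → 1
4 → none → 0
Sum: 10 + 9 + 8 + 7 + 6 + 5 + 4 + 3 + 2 + 1 + 0 = 55

There are 55 inversions.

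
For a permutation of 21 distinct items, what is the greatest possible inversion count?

210

The maximum occurs when the array is in strictly decreasing order: every one of the C(21, 2) pairs is inverted.
C(21, 2) = 21·20/2 = 210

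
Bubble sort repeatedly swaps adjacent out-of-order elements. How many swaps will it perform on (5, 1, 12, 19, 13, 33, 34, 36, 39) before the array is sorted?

Each adjacent swap fixes exactly one inversion, so the minimum swap count equals the number of inversions.
Count inversions — for each element, later elements that are smaller:
5: 1 → 1
1: none → 0
12: none → 0
19: 13 → 1
13: none → 0
33: none → 0
34: none → 0
36: none → 0
39: none → 0
Total inversions: 1 + 0 + 0 + 1 + 0 + 0 + 0 + 0 + 0 = 2

There are 2 adjacent swaps.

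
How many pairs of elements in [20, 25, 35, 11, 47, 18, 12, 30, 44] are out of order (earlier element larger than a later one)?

Element-by-element contributions:
20: 3
25: 3
35: 4
11: 0
47: 4
18: 1
12: 0
30: 0
44: 0
Sum: 3 + 3 + 4 + 0 + 4 + 1 + 0 + 0 + 0 = 15

15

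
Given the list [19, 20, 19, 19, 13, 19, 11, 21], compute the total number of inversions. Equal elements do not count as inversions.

Count, for each position, how many later elements it exceeds:
19 → 13, 11 → 2
20 → 19, 19, 13, 19, 11 → 5
19 → 13, 11 → 2
19 → 13, 11 → 2
13 → 11 → 1
19 → 11 → 1
11 → none → 0
21 → none → 0
Sum: 2 + 5 + 2 + 2 + 1 + 1 + 0 + 0 = 13

13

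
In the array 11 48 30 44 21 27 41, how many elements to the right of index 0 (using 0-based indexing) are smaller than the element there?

The element at index 0 is 11.
Elements after it: 48, 30, 44, 21, 27, 41
None of them are smaller than 11.

0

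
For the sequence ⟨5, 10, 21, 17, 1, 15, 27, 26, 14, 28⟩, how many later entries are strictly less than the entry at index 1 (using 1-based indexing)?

The element at index 1 is 5.
Elements after it: 10, 21, 17, 1, 15, 27, 26, 14, 28
Those smaller than 5: 1

1 such element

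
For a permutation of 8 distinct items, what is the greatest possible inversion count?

28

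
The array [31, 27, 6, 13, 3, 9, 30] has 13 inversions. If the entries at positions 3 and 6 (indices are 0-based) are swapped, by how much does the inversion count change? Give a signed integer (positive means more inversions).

+1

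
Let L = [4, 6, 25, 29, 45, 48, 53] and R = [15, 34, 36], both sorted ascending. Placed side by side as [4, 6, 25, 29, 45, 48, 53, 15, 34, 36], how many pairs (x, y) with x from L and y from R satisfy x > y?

Count, for every r in R, how many entries of L exceed r:
r = 15: 25, 29, 45, 48, 53 → 5
r = 34: 45, 48, 53 → 3
r = 36: 45, 48, 53 → 3
Cross-inversions: 5 + 3 + 3 = 11

There are 11 cross-inversions.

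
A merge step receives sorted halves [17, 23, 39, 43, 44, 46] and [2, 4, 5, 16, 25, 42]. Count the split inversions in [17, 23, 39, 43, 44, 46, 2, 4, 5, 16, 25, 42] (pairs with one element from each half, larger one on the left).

31 split inversions

Count, for every r in R, how many entries of L exceed r:
r = 2: 17, 23, 39, 43, 44, 46 → 6
r = 4: 17, 23, 39, 43, 44, 46 → 6
r = 5: 17, 23, 39, 43, 44, 46 → 6
r = 16: 17, 23, 39, 43, 44, 46 → 6
r = 25: 39, 43, 44, 46 → 4
r = 42: 43, 44, 46 → 3
Cross-inversions: 6 + 6 + 6 + 6 + 4 + 3 = 31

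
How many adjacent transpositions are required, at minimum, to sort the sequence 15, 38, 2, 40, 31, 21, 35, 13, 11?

Adjacent swaps: 22

Each adjacent swap fixes exactly one inversion, so the minimum swap count equals the number of inversions.
Count inversions — for each element, later elements that are smaller:
15: 2, 13, 11 → 3
38: 2, 31, 21, 35, 13, 11 → 6
2: none → 0
40: 31, 21, 35, 13, 11 → 5
31: 21, 13, 11 → 3
21: 13, 11 → 2
35: 13, 11 → 2
13: 11 → 1
11: none → 0
Total inversions: 3 + 6 + 0 + 5 + 3 + 2 + 2 + 1 + 0 = 22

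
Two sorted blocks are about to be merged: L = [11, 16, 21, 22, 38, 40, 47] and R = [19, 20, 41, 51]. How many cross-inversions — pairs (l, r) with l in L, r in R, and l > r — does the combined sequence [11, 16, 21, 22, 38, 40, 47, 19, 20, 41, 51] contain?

Cross-inversions: 11

For each element r of the right run, count left-run elements greater than r:
r = 19: 21, 22, 38, 40, 47 → 5
r = 20: 21, 22, 38, 40, 47 → 5
r = 41: 47 → 1
r = 51: none → 0
Cross-inversions: 5 + 5 + 1 + 0 = 11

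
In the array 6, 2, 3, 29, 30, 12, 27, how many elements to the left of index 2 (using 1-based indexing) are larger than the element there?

1

The element at index 2 is 2.
Elements before it: 6
Those larger than 2: 6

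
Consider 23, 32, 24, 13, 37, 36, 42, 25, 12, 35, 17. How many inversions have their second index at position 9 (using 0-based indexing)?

3 such elements

The element at index 9 is 35.
Elements before it: 23, 32, 24, 13, 37, 36, 42, 25, 12
Those larger than 35: 37, 36, 42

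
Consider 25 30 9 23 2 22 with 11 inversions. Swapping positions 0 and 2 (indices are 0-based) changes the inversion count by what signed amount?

Positions 0 and 2 hold 25 and 9; after swapping, the array is [9, 30, 25, 23, 2, 22].
Count, for each position, how many later elements it exceeds:
9 → 2 → 1
30 → 25, 23, 2, 22 → 4
25 → 23, 2, 22 → 3
23 → 2, 22 → 2
2 → none → 0
22 → none → 0
Sum: 1 + 4 + 3 + 2 + 0 + 0 = 10
Change: 10 − 11 = -1

-1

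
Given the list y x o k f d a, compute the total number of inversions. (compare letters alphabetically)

21

Sweep left to right; for each value list the smaller values that follow it:
y: 6
x: 5
o: 4
k: 3
f: 2
d: 1
a: 0
Sum: 6 + 5 + 4 + 3 + 2 + 1 + 0 = 21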